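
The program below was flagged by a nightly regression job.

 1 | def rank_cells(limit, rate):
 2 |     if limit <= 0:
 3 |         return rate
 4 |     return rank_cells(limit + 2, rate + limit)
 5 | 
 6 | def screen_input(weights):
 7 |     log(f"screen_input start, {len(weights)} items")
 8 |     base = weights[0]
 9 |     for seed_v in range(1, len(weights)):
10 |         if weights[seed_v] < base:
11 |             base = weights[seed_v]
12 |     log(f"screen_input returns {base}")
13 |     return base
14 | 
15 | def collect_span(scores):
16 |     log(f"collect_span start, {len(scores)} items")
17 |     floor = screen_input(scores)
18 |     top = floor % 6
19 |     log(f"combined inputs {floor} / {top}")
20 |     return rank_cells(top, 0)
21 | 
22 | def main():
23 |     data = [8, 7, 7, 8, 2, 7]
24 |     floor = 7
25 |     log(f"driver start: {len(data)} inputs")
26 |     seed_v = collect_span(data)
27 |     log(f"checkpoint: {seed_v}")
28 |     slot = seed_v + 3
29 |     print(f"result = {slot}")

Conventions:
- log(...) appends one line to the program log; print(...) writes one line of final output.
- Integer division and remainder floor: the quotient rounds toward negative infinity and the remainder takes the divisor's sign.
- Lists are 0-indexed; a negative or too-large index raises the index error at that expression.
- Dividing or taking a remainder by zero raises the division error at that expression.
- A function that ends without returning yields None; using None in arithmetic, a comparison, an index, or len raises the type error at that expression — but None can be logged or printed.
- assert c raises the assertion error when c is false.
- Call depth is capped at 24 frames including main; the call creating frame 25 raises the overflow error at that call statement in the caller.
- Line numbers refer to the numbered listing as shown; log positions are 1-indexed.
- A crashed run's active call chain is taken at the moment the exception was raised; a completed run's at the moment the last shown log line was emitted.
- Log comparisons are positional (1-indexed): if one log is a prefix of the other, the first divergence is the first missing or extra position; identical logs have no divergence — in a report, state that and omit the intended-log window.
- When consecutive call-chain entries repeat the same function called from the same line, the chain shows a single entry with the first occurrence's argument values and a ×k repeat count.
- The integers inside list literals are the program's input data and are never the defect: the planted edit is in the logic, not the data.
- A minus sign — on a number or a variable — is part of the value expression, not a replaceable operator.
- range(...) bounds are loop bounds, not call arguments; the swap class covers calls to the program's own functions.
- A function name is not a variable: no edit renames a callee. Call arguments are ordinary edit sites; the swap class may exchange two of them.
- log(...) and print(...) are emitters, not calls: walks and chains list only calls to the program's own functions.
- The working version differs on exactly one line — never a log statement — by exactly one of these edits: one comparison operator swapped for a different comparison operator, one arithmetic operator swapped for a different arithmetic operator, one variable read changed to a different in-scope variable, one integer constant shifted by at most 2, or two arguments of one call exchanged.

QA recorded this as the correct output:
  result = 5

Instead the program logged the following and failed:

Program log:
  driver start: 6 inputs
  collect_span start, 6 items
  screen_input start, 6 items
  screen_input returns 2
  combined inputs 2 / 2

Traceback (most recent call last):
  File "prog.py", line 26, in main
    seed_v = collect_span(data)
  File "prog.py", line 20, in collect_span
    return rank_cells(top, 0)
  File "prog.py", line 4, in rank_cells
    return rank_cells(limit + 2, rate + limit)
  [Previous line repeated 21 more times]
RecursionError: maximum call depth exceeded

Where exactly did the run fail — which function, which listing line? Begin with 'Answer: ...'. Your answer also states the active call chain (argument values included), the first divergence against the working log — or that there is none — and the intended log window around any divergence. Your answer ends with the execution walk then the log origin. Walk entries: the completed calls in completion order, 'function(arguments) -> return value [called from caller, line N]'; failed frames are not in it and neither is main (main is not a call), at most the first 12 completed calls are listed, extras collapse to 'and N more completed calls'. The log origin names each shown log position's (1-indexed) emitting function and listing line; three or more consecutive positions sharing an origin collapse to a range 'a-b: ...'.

Answer: the error was raised in rank_cells, line 4.
Key observation: After 5 matching log lines the faulty run goes silent, while the working version continues with 'checkpoint: 2'.
Call chain: main -> collect_span([8, 7, 7, 8, 2, 7]) (called at line 26) -> rank_cells(2, 0) (called at line 20) -> rank_cells(4, 2) (called at line 4) ×21.
First divergence: position 6 (shown log ended at 5 lines; the working version continues: 'checkpoint: 2').
Intended log window:
  4: screen_input returns 2
  5: combined inputs 2 / 2
  6: checkpoint: 2
Execution walk:
  screen_input([8, 7, 7, 8, 2, 7]) -> 2  [called from collect_span, line 17]
Log line origins:
  1 — main, line 25
  2 — collect_span, line 16
  3 — screen_input, line 7
  4 — screen_input, line 12
  5 — collect_span, line 19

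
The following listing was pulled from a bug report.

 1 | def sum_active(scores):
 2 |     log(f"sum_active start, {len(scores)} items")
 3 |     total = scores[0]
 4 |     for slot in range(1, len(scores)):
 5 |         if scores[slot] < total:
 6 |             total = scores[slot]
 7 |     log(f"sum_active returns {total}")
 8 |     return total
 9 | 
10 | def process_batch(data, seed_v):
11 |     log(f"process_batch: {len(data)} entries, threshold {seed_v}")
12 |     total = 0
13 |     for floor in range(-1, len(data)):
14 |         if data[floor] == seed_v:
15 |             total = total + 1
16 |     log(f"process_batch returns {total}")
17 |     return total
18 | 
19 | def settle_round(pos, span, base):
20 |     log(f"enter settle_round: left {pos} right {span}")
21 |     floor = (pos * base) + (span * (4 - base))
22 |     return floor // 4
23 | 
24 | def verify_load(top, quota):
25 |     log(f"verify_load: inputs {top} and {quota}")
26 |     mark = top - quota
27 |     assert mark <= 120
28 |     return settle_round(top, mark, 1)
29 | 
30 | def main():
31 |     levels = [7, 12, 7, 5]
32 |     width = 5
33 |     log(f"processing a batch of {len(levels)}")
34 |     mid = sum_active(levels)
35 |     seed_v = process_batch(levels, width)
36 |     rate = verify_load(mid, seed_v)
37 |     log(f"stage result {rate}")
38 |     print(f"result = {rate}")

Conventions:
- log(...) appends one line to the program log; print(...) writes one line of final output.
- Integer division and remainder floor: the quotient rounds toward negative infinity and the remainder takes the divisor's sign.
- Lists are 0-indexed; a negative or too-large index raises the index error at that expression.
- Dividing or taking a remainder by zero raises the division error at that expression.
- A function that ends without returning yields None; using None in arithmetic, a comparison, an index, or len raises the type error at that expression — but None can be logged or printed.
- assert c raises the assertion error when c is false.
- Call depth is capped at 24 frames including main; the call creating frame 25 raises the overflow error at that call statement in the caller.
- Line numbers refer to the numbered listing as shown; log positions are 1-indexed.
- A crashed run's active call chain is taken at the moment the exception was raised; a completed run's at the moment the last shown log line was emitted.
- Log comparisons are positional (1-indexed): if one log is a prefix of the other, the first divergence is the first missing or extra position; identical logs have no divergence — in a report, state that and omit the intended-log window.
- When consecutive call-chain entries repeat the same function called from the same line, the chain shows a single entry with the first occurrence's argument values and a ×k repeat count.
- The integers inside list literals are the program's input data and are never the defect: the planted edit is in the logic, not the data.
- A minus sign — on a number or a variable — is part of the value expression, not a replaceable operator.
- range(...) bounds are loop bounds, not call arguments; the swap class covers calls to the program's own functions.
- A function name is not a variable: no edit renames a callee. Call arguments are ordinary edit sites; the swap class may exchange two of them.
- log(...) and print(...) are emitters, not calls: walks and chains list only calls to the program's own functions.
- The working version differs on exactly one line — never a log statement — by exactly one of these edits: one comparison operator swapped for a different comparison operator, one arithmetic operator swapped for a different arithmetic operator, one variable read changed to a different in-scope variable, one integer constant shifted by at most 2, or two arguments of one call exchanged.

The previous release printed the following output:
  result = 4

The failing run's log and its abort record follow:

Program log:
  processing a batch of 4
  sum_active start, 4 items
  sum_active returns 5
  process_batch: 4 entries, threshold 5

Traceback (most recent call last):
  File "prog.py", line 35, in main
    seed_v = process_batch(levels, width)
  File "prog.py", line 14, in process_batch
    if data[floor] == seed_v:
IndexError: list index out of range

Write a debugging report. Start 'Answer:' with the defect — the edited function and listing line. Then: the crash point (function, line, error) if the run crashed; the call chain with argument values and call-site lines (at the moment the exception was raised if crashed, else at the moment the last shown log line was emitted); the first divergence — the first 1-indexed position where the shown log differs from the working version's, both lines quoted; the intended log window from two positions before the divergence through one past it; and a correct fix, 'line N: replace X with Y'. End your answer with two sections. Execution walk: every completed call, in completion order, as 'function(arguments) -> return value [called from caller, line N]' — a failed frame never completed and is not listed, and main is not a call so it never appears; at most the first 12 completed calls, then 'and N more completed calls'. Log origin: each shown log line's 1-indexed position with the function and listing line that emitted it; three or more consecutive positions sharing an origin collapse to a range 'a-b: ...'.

Answer: the defect is in process_batch at line 13.
The tell: Only 4 log lines were emitted before the run died; the intended continuation was 'process_batch returns 1'.
Crash: process_batch, line 14, IndexError.
Call chain: main -> process_batch([7, 12, 7, 5], 5) (called at line 35).
First divergence: position 5 — the faulty run's log ends after 4 lines; the working version continues with 'process_batch returns 1'.
Intended log window:
  3: sum_active returns 5
  4: process_batch: 4 entries, threshold 5
  5: process_batch returns 1
  6: verify_load: inputs 5 and 1
Execution walk:
  sum_active([7, 12, 7, 5]) -> 5  [called from main, line 34]
Log line origins:
  1: emitted by main (line 33)
  2: emitted by sum_active (line 2)
  3: emitted by sum_active (line 7)
  4: emitted by process_batch (line 11)
A correct fix: line 13: replace `-1` with `0`.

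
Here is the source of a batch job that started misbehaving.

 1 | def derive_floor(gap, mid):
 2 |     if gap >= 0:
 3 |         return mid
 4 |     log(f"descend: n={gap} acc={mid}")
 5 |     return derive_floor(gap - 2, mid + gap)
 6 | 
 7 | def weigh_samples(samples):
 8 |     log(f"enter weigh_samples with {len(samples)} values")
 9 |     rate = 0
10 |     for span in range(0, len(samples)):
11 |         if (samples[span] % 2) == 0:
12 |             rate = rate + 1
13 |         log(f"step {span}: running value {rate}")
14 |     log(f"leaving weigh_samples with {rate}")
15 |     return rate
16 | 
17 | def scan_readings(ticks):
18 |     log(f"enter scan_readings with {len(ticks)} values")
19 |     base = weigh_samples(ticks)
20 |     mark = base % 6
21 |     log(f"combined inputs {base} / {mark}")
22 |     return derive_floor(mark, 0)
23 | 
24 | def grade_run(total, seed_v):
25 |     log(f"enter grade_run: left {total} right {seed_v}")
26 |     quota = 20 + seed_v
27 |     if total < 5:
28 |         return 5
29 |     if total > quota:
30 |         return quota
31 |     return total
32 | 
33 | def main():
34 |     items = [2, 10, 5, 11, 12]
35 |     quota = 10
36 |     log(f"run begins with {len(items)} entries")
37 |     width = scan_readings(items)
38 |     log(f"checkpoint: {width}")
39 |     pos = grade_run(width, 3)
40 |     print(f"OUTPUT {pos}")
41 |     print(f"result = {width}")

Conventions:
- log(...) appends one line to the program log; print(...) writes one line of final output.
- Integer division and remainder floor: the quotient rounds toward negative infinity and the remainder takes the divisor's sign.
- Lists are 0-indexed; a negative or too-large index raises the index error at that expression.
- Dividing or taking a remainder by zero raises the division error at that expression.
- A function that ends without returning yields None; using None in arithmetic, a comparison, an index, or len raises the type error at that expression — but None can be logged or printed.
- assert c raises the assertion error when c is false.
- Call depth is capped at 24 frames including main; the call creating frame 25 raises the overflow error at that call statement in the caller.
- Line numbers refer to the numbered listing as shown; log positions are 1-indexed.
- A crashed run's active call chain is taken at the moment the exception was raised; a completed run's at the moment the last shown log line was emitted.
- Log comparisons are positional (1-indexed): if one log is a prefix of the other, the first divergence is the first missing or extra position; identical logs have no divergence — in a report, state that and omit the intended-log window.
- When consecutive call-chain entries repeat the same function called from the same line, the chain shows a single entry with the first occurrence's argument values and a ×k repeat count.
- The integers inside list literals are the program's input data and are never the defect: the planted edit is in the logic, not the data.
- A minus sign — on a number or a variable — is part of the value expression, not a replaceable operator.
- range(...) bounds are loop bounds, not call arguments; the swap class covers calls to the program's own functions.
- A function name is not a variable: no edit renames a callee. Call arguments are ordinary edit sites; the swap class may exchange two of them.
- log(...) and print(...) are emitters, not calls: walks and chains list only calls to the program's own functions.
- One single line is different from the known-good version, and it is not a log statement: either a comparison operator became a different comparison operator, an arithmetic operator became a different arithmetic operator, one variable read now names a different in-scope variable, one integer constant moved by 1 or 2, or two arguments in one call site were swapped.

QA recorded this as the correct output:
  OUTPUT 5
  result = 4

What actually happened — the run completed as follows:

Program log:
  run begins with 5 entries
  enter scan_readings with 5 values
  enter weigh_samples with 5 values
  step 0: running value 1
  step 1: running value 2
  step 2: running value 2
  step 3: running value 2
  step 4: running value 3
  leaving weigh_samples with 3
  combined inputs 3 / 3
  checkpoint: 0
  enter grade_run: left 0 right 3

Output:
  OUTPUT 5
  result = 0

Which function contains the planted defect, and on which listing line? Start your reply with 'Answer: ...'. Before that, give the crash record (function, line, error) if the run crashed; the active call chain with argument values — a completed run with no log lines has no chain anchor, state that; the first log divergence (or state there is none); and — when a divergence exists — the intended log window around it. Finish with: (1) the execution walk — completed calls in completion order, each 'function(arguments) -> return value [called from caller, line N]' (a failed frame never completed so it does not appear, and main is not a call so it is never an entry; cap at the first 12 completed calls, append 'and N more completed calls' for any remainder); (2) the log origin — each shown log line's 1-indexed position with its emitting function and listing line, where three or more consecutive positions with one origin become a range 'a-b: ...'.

Answer: the defect is in derive_floor at line 2.
Key observation: Everything matches until log position 11, which reads 'checkpoint: 0' in place of 'descend: n=3 acc=0'.
Call chain: main -> grade_run(0, 3) (called at line 39).
First divergence: at position 11 the run shows 'checkpoint: 0' where the working version logs 'descend: n=3 acc=0'.
Intended log window:
  9: leaving weigh_samples with 3
  10: combined inputs 3 / 3
  11: descend: n=3 acc=0
  12: descend: n=1 acc=3
Execution walk:
  weigh_samples([2, 10, 5, 11, 12]) -> 3  [called from scan_readings, line 19]
  derive_floor(3, 0) -> 0  [called from scan_readings, line 22]
  scan_readings([2, 10, 5, 11, 12]) -> 0  [called from main, line 37]
  grade_run(0, 3) -> 5  [called from main, line 39]
Log line origins:
  1: logged in main at line 36
  2: logged in scan_readings at line 18
  3: logged in weigh_samples at line 8
  4-8: logged in weigh_samples at line 13
  9: logged in weigh_samples at line 14
  10: logged in scan_readings at line 21
  11: logged in main at line 38
  12: logged in grade_run at line 25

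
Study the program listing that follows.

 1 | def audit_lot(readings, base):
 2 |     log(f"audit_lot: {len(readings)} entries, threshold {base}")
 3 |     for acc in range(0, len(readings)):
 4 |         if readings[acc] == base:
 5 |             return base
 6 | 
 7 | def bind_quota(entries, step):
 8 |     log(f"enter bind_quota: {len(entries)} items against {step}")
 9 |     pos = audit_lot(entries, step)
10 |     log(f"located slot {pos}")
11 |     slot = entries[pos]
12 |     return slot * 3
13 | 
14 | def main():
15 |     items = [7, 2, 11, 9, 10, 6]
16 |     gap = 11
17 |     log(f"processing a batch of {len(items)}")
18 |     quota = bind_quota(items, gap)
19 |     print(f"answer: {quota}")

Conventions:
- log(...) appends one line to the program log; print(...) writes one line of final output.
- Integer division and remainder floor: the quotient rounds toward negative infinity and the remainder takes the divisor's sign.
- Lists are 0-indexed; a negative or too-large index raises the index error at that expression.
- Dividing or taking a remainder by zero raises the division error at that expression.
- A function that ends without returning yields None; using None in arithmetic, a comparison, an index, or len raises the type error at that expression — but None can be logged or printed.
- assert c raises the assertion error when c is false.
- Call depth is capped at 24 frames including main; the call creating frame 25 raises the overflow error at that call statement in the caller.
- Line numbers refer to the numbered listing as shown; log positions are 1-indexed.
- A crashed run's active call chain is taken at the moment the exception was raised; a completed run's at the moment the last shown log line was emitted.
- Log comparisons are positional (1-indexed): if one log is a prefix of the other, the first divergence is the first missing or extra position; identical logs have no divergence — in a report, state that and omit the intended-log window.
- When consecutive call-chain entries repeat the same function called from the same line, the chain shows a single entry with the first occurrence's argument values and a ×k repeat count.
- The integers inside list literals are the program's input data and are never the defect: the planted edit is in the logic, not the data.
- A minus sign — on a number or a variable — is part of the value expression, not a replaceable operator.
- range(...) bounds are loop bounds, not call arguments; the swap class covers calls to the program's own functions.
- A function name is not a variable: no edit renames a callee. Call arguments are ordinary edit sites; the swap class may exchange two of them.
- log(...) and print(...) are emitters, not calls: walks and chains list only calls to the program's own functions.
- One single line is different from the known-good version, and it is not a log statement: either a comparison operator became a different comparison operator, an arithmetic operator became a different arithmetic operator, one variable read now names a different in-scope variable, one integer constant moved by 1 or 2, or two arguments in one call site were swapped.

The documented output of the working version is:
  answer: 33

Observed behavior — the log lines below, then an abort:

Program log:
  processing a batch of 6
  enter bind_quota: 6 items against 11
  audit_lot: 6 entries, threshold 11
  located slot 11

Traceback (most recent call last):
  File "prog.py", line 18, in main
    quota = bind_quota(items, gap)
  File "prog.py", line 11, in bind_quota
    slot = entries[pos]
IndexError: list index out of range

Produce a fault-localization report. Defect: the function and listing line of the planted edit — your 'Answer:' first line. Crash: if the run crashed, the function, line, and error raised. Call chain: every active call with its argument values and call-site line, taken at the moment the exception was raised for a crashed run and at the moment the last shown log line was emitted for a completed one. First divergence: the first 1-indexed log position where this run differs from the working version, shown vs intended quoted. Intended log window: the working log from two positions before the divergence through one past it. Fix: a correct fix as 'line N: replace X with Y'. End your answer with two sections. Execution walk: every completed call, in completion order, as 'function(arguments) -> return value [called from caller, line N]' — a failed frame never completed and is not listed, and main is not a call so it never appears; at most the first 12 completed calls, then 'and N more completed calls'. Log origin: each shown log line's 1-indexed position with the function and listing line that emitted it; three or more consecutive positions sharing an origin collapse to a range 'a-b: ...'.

Answer: the defect is in audit_lot at line 5.
Key observation: Position 4 is the first bad log line: 'located slot 11' should read 'located slot 2'.
Crash: bind_quota, line 11, IndexError.
Call chain: main -> bind_quota([7, 2, 11, 9, 10, 6], 11) (called at line 18).
First divergence: position 4 — shown 'located slot 11', intended 'located slot 2'.
Intended log window:
  2: enter bind_quota: 6 items against 11
  3: audit_lot: 6 entries, threshold 11
  4: located slot 2
Execution walk:
  audit_lot([7, 2, 11, 9, 10, 6], 11) -> 11  [called from bind_quota, line 9]
Origin of each log line:
  1: emitted by main (line 17)
  2: emitted by bind_quota (line 8)
  3: emitted by audit_lot (line 2)
  4: emitted by bind_quota (line 10)
A correct fix: line 5: replace `base` with `acc`.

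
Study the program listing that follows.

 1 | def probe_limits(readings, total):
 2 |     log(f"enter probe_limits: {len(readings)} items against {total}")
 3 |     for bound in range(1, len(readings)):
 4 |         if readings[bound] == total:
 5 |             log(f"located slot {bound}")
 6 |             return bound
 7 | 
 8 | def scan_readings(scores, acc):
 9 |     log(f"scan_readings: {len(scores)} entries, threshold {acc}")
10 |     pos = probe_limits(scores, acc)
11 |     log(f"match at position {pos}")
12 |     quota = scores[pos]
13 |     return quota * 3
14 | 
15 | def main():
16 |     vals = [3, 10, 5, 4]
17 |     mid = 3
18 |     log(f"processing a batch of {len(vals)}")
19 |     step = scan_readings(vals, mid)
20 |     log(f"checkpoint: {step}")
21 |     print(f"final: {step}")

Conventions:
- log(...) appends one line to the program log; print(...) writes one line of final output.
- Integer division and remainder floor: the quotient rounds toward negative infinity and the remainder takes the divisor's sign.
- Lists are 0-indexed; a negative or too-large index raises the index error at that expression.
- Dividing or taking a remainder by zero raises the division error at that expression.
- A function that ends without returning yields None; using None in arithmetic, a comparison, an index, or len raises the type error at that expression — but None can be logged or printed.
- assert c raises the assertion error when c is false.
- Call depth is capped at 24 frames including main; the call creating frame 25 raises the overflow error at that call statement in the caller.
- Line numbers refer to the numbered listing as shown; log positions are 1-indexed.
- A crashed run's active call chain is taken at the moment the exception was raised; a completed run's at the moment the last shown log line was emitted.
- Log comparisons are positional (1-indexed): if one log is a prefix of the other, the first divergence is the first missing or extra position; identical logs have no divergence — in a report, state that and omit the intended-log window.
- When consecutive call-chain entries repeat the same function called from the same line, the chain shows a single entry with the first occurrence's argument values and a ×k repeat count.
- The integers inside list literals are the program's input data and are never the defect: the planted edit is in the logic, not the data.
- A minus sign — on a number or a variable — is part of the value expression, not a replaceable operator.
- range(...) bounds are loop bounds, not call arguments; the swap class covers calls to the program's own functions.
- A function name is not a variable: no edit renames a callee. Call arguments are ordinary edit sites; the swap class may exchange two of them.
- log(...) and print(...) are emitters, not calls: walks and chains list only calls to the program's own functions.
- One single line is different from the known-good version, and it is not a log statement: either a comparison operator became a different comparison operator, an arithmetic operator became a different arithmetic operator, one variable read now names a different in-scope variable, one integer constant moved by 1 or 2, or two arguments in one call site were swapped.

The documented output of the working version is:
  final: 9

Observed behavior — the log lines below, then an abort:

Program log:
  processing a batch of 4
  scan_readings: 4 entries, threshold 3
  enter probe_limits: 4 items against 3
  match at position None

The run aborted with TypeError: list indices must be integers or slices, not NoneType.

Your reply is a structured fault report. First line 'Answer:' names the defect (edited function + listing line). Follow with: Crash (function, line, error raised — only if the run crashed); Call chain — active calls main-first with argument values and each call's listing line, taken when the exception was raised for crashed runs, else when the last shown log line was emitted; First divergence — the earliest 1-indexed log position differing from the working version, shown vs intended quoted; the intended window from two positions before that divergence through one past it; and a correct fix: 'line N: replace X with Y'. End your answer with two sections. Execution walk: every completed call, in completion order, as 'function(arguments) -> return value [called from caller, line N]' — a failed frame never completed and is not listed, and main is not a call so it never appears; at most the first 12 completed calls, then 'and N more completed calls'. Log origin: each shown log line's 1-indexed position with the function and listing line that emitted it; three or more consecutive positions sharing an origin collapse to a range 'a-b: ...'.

Answer: the defect is in probe_limits at line 3.
Key observation: Log line 4 is where behavior first shows: 'match at position None' appears instead of 'located slot 0'.
Crash: scan_readings, line 12, TypeError.
Call chain: main -> scan_readings([3, 10, 5, 4], 3) (called at line 19).
First divergence: position 4 — shown 'match at position None', intended 'located slot 0'.
Intended log window:
  2: scan_readings: 4 entries, threshold 3
  3: enter probe_limits: 4 items against 3
  4: located slot 0
  5: match at position 0
Execution walk:
  probe_limits([3, 10, 5, 4], 3) -> None  [called from scan_readings, line 10]
Log origin:
  1: logged in main at line 18
  2: logged in scan_readings at line 9
  3: logged in probe_limits at line 2
  4: logged in scan_readings at line 11
A correct fix: line 3: replace `1` with `0`.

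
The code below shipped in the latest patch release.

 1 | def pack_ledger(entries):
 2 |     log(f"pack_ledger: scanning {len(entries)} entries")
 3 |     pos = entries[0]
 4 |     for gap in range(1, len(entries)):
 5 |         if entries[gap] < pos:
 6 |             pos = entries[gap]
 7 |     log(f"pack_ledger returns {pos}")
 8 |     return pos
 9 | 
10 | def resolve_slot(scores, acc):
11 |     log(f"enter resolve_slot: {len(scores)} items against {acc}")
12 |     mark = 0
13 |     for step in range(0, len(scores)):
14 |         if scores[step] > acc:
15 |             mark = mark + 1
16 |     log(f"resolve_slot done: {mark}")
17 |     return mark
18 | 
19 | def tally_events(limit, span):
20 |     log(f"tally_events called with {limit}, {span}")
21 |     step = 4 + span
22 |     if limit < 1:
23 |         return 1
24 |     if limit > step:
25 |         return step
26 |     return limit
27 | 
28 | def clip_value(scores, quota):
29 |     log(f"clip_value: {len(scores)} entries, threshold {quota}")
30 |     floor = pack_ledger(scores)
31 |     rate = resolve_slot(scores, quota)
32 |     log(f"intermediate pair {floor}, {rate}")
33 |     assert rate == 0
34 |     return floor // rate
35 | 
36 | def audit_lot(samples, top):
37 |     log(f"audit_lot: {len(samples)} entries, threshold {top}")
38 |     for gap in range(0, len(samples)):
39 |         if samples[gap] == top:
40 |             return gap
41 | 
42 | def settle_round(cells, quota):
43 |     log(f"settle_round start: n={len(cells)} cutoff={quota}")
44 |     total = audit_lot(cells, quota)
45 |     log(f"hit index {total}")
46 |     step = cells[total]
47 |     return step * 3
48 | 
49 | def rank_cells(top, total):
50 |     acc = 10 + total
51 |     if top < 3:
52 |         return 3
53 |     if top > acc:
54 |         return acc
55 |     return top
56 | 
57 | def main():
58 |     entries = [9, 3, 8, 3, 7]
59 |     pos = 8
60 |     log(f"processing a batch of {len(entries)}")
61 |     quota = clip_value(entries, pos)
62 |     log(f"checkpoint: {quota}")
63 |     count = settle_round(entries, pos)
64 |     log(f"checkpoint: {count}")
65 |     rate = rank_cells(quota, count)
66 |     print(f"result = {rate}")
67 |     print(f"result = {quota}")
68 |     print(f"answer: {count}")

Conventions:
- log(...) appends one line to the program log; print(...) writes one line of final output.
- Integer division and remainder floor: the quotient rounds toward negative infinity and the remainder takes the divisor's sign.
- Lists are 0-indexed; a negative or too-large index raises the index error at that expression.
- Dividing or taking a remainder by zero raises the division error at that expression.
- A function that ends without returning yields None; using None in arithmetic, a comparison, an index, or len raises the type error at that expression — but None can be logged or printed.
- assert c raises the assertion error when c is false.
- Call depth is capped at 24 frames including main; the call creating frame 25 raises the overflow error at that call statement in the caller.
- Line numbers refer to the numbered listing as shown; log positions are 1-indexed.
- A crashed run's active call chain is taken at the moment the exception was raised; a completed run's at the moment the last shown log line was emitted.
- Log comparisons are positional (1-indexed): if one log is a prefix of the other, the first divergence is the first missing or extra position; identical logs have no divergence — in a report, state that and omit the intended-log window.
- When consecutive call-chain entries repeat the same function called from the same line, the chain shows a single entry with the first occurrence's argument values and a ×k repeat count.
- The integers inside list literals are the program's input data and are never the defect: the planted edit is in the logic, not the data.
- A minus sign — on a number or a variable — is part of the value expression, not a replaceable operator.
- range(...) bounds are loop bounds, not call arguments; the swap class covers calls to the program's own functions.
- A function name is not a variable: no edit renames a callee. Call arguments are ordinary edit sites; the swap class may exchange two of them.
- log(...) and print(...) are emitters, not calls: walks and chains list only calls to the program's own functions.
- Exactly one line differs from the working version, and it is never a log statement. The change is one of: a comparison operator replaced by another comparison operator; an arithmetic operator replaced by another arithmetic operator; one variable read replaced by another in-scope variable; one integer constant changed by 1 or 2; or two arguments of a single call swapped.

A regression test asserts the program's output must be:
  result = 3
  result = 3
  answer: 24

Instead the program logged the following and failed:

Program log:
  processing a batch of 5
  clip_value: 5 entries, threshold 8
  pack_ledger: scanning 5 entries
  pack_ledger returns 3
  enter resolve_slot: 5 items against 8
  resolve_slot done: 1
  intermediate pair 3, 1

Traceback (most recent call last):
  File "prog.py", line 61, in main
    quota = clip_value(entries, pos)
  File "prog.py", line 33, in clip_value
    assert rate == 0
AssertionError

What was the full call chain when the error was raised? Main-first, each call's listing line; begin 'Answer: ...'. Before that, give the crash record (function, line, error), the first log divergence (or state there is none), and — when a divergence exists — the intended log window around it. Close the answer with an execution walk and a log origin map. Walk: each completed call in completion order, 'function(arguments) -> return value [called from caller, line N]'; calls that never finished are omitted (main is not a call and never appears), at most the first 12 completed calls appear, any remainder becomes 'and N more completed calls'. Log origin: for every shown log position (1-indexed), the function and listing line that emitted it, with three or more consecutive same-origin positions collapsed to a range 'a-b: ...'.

Answer: main -> clip_value (called at line 61).
Key fact: The shown log is a 7-line prefix of the intended one, whose next entry is 'checkpoint: 3'.
Crash: clip_value, line 33, AssertionError.
First divergence: position 8 — after 7 matching lines the faulty run goes silent; intended next line 'checkpoint: 3'.
Intended log window:
  6: resolve_slot done: 1
  7: intermediate pair 3, 1
  8: checkpoint: 3
  9: settle_round start: n=5 cutoff=8
Execution walk:
  pack_ledger([9, 3, 8, 3, 7]) -> 3  [called from clip_value, line 30]
  resolve_slot([9, 3, 8, 3, 7], 8) -> 1  [called from clip_value, line 31]
Origin of each log line:
  1: logged in main at line 60
  2: logged in clip_value at line 29
  3: logged in pack_ledger at line 2
  4: logged in pack_ledger at line 7
  5: logged in resolve_slot at line 11
  6: logged in resolve_slot at line 16
  7: logged in clip_value at line 32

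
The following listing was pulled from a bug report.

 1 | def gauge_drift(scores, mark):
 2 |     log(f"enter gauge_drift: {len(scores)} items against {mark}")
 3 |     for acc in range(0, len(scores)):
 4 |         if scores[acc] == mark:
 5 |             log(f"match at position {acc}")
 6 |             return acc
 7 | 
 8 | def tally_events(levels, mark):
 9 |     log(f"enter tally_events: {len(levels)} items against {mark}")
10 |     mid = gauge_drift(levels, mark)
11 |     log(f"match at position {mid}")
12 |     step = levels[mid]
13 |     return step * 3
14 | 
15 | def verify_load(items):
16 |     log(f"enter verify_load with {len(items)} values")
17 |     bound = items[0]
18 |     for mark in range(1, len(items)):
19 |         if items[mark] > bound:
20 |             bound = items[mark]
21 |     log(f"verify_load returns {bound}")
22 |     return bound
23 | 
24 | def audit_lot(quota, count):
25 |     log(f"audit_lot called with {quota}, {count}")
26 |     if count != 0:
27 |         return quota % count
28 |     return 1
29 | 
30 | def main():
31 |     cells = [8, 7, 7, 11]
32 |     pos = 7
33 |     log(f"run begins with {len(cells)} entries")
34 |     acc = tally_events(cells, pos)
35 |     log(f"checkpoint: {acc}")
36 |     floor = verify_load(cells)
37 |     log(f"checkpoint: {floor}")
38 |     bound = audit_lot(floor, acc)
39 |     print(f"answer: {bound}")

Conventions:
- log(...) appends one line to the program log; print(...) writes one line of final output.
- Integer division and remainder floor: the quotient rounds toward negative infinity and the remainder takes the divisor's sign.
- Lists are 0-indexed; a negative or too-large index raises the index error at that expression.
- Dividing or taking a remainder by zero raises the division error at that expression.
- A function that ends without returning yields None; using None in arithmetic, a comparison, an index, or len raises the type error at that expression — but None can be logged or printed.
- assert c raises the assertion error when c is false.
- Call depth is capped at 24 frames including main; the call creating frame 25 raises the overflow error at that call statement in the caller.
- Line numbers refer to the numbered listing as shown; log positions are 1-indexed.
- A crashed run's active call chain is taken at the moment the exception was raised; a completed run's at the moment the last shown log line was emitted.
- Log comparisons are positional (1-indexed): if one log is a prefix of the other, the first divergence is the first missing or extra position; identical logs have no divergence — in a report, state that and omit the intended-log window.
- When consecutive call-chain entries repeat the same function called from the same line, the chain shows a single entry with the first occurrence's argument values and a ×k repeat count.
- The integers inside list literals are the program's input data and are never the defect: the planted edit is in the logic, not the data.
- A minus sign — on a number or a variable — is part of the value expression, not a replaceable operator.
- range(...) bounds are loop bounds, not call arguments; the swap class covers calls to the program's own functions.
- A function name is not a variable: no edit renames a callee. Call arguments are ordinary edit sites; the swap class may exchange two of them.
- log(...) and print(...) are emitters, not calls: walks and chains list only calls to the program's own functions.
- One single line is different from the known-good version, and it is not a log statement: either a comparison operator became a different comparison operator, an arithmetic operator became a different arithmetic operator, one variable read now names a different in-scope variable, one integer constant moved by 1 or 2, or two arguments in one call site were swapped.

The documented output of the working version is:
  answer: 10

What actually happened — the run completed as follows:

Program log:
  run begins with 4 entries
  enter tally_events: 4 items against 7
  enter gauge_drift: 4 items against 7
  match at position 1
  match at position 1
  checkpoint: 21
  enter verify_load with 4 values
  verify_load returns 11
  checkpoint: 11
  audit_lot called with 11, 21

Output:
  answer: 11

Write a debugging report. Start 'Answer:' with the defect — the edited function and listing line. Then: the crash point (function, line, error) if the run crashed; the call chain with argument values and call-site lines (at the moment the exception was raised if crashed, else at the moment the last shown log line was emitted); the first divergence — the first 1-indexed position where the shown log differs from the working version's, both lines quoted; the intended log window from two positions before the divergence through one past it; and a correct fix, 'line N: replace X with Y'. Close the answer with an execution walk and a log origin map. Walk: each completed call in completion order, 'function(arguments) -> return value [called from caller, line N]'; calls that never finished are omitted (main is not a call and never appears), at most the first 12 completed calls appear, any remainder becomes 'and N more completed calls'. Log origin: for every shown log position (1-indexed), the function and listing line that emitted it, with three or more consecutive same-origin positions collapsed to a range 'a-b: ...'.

Answer: the defect is in main at line 38.
Key fact: The log first diverges at position 10: the faulty run prints 'audit_lot called with 11, 21' where the working version prints 'audit_lot called with 21, 11'.
Call chain: main -> audit_lot(11, 21) (called at line 38).
First divergence: position 10 — shown 'audit_lot called with 11, 21', intended 'audit_lot called with 21, 11'.
Intended log window:
  8: verify_load returns 11
  9: checkpoint: 11
  10: audit_lot called with 21, 11
Execution walk:
  gauge_drift([8, 7, 7, 11], 7) -> 1  [called from tally_events, line 10]
  tally_events([8, 7, 7, 11], 7) -> 21  [called from main, line 34]
  verify_load([8, 7, 7, 11]) -> 11  [called from main, line 36]
  audit_lot(11, 21) -> 11  [called from main, line 38]
Log origins:
  1 — main, line 33
  2 — tally_events, line 9
  3 — gauge_drift, line 2
  4 — gauge_drift, line 5
  5 — tally_events, line 11
  6 — main, line 35
  7 — verify_load, line 16
  8 — verify_load, line 21
  9 — main, line 37
  10 — audit_lot, line 25
A correct fix: line 38: replace `audit_lot(floor, acc)` with `audit_lot(acc, floor)`.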